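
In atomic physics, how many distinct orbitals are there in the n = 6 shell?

36

The n = 6 shell contains n² = 6² = 36 orbitals.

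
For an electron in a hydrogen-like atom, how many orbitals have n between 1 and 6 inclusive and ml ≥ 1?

Per-shell orbital counts meeting the constraint:
n=2 → 1; n=3 → 3; n=4 → 6; n=5 → 10; n=6 → 15.
Total orbitals: 1 + 3 + 6 + 10 + 15 = 35.

35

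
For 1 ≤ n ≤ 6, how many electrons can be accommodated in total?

182

Total orbitals = 1² + 2² + 3² + 4² + 5² + 6² = 91. Doubling for spin gives 182 electrons.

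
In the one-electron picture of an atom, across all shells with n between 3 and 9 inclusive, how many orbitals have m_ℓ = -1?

Count contributing orbitals for each principal shell:
n=3 → 2; n=4 → 3; n=5 → 4; n=6 → 5; n=7 → 6; n=8 → 7; n=9 → 8.
Total orbitals: 2 + 3 + 4 + 5 + 6 + 7 + 8 = 35.

35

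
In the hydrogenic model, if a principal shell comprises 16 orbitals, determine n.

n = 4

n² = 16 ⇒ n = 4.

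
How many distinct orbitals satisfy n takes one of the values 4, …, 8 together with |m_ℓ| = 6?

6

Count contributing orbitals for each principal shell:
n=7 → 2; n=8 → 4.
Total orbitals: 2 + 4 = 6.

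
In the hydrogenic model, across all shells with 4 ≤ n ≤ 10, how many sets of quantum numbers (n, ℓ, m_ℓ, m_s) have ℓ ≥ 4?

Work shell by shell — for each n, count the (ℓ, m_ℓ) pairs that satisfy ℓ ≥ 4:
n=5 → 9; n=6 → 20; n=7 → 33; n=8 → 48; n=9 → 65; n=10 → 84.
Orbitals: 9 + 20 + 33 + 48 + 65 + 84 = 259. Including both spin states (m_s = ±1/2) gives 2 × 259 = 518 states.

518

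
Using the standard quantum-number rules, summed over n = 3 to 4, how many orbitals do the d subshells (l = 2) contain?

10

A d subshell (l = 2) exists for every n ≥ 3, so shells n = 3, 4 each contribute one — 2 subshells.
Since each d subshell has 2·2+1 = 5 orbitals, the total is 2 × 5 = 10.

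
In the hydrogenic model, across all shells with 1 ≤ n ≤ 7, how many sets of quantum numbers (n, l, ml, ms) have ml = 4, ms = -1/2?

Go shell by shell, enumerating (l, ml) with ml = 4:
n=5 → 1; n=6 → 2; n=7 → 3.
Orbitals: 1 + 2 + 3 = 6. With ms fixed to -1/2 there is one state per orbital, so 6 states.

6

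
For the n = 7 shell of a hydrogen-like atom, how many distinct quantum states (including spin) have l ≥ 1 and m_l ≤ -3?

With n = 7 the allowed l are 0, 1, …, 6.
Contributions: l=3 → 1; l=4 → 2; l=5 → 3; l=6 → 4.
Orbitals: 1 + 2 + 3 + 4 = 10. Each orbital carries two spin states, so 10 × 2 = 20 states.

20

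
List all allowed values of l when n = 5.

l is an integer with 0 ≤ l ≤ n−1, so for n = 5: l = 0, 1, 2, 3, 4.

0, 1, 2, 3, 4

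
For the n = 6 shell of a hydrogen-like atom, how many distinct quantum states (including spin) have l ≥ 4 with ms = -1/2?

20

Contributions: l=4 → 9; l=5 → 11.
Orbitals: 9 + 11 = 20. With ms fixed to a single value there is one state per orbital, giving 20 states.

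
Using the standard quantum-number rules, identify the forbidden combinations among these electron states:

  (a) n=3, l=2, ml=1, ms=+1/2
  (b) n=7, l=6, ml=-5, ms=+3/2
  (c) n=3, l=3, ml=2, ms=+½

(b) and (c)

(b) has ms = +3/2, but an electron's spin must be ±1/2.
(c) has l = 3 ≥ n = 3, violating 0 ≤ l ≤ n−1.
The remaining set (a) satisfies all four rules.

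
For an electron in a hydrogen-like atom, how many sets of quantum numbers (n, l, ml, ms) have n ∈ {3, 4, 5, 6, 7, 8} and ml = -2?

Count contributing orbitals for each principal shell:
n=3 → 1; n=4 → 2; n=5 → 3; n=6 → 4; n=7 → 5; n=8 → 6.
Orbitals: 1 + 2 + 3 + 4 + 5 + 6 = 21. Including both spin states (ms = ±1/2) gives 2 × 21 = 42 states.

42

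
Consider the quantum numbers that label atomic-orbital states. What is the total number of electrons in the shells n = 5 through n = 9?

Shell n has n² orbitals: 5²=25 + 6²=36 + 7²=49 + 8²=64 + 9²=81 = 255 orbitals.
Two spin states per orbital: 2 × 255 = 510 electrons.

510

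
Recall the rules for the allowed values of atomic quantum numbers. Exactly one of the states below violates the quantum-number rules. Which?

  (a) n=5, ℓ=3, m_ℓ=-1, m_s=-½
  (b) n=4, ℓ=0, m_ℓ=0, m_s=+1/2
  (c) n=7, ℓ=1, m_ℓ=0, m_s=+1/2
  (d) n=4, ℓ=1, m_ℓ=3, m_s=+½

(d) has |m_ℓ| = 3 > ℓ = 1, violating −ℓ ≤ m_ℓ ≤ ℓ.
The remaining sets (a), (b), (c) satisfy all four rules.

(d)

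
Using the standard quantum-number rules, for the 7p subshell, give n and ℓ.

The leading integer gives n = 7; the letter 'p' means ℓ = 1.

n = 7, ℓ = 1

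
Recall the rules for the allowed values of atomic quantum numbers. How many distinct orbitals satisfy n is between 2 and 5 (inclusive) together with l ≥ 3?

23

Work shell by shell — for each n, count the (l, ml) pairs that satisfy l ≥ 3:
n=4 → 7; n=5 → 16.
Total orbitals: 7 + 16 = 23.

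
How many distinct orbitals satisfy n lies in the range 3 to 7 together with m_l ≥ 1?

55

Work shell by shell — for each n, count the (l, m_l) pairs that satisfy m_l ≥ 1:
n=3 → 3; n=4 → 6; n=5 → 10; n=6 → 15; n=7 → 21.
Total orbitals: 3 + 6 + 10 + 15 + 21 = 55.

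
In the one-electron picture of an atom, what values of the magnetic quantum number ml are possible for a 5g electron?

-4, -3, -2, -1, 0, 1, 2, 3, 4

The 5g subshell has l = 4, and ml takes every integer from −l to +l. With l = 4 that gives the 9 values -4, -3, -2, -1, 0, 1, 2, 3, 4.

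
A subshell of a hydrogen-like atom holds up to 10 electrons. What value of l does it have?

l = 2

2(2l+1) = 10 ⇒ 2l+1 = 5 ⇒ l = 2.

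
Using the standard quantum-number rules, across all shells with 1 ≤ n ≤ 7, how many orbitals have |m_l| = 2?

30

Count contributing orbitals for each principal shell:
n=3 → 2; n=4 → 4; n=5 → 6; n=6 → 8; n=7 → 10.
Total orbitals: 2 + 4 + 6 + 8 + 10 = 30.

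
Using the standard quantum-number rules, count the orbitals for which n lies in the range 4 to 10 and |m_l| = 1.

84

Go shell by shell, enumerating (l, m_l) with |m_l| = 1:
n=4 → 6; n=5 → 8; n=6 → 10; n=7 → 12; n=8 → 14; n=9 → 16; n=10 → 18.
Total orbitals: 6 + 8 + 10 + 12 + 14 + 16 + 18 = 84.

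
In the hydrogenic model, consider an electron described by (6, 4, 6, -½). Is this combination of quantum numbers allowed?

The magnetic quantum number must satisfy −l ≤ m_l ≤ l. With l = 4, m_l can only be -4, -3, -2, -1, 0, 1, 2, 3, 4, so m_l = 6 is forbidden.

Not allowed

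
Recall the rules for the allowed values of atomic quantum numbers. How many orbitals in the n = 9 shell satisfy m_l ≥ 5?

10

Per l-value: l=5 → 1; l=6 → 2; l=7 → 3; l=8 → 4.
Total orbitals: 1 + 2 + 3 + 4 = 10.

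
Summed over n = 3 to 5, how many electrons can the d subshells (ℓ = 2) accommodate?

30

A d subshell (ℓ = 2) exists for every n ≥ 3, so shells n = 3, 4, 5 each contribute one — 3 subshells.
Since each d subshell holds 2(2·2+1) = 10 electrons, the total is 3 × 10 = 30.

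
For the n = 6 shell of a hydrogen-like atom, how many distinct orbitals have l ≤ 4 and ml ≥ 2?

6

Contributions: l=2 → 1; l=3 → 2; l=4 → 3.
Total orbitals: 1 + 2 + 3 = 6.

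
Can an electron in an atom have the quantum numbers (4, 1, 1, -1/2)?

n = 4 is a positive integer. l = 1 satisfies 0 ≤ l ≤ n−1 = 3. ml = 1 lies in the range −l … +l (here −1 … 1). ms = -1/2 is one of ±1/2.
All four constraints are satisfied.

Yes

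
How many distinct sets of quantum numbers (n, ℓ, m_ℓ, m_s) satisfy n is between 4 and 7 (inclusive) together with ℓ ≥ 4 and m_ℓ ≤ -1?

Go shell by shell, enumerating (ℓ, m_ℓ) with ℓ ≥ 4 and m_ℓ ≤ -1:
n=5 → 4; n=6 → 9; n=7 → 15.
Orbitals: 4 + 9 + 15 = 28. Including both spin states (m_s = ±1/2) gives 2 × 28 = 56 states.

56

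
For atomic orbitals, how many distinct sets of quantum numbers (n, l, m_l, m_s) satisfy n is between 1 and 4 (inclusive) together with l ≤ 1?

26

Work shell by shell — for each n, count the (l, m_l) pairs that satisfy l ≤ 1:
n=1 → 1; n=2 → 4; n=3 → 4; n=4 → 4.
Orbitals: 1 + 4 + 4 + 4 = 13. Including both spin states (m_s = ±1/2) gives 2 × 13 = 26 states.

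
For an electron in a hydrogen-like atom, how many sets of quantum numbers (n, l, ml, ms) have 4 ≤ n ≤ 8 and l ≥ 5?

Work shell by shell — for each n, count the (l, ml) pairs that satisfy l ≥ 5:
n=6 → 11; n=7 → 24; n=8 → 39.
Orbitals: 11 + 24 + 39 = 74. Including both spin states (ms = ±1/2) gives 2 × 74 = 148 states.

148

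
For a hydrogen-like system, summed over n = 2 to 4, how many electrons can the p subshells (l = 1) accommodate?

18

A p subshell (l = 1) exists for every n ≥ 2, so shells n = 2, 3, 4 each contribute one — 3 subshells.
Since each p subshell holds 2(2·1+1) = 6 electrons, the total is 3 × 6 = 18.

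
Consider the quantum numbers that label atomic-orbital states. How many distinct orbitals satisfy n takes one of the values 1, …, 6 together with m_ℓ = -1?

15

Treat each shell separately and count matching orbitals:
n=2 → 1; n=3 → 2; n=4 → 3; n=5 → 4; n=6 → 5.
Total orbitals: 1 + 2 + 3 + 4 + 5 = 15.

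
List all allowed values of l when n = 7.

l is an integer with 0 ≤ l ≤ n−1, so for n = 7: l = 0, 1, 2, 3, 4, 5, 6.

0, 1, 2, 3, 4, 5, 6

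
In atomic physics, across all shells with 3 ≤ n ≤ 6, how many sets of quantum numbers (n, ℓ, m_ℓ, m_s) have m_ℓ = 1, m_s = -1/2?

14

Count contributing orbitals for each principal shell:
n=3 → 2; n=4 → 3; n=5 → 4; n=6 → 5.
Orbitals: 2 + 3 + 4 + 5 = 14. With m_s fixed to -1/2 there is one state per orbital, so 14 states.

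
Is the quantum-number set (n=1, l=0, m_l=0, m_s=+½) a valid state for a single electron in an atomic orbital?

n = 1 is a positive integer. l = 0 satisfies 0 ≤ l ≤ n−1 = 0. m_l = 0 lies in the range −l … +l (here 0). m_s = +1/2 is one of ±1/2.
All four constraints are satisfied.

Yes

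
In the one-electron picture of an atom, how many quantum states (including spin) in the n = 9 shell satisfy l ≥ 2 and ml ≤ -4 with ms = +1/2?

The n = 9 shell has l = 0 through 8; check each.
Orbitals with l ≥ 2 and ml ≤ -4, by l: l=4 → 1; l=5 → 2; l=6 → 3; l=7 → 4; l=8 → 5.
Orbitals: 1 + 2 + 3 + 4 + 5 = 15. With ms fixed to a single value there is one state per orbital, giving 15 states.

15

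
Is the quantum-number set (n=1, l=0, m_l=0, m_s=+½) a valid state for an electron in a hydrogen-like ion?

n = 1 is a positive integer. l = 0 satisfies 0 ≤ l ≤ n−1 = 0. m_l = 0 lies in the range −l … +l (here 0). m_s = +1/2 is one of ±1/2.
All four constraints are satisfied.

Valid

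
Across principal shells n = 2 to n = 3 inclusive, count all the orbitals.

Shell n has n² orbitals: 2²=4 + 3²=9 = 13 orbitals.

13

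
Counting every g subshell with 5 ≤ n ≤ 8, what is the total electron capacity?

A g subshell (l = 4) exists for every n ≥ 5, so shells n = 5, 6, 7, 8 each contribute one — 4 subshells.
Since each g subshell holds 2(2·4+1) = 18 electrons, the total is 4 × 18 = 72.

72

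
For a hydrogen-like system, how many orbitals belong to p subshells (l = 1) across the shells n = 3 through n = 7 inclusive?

15

A p subshell (l = 1) exists for every n ≥ 2, so shells n = 3, 4, 5, 6, 7 each contribute one — 5 subshells.
Since each p subshell has 2·1+1 = 3 orbitals, the total is 5 × 3 = 15.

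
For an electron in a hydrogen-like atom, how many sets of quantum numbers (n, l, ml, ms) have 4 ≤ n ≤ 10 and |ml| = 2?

Treat each shell separately and count matching orbitals:
n=4 → 4; n=5 → 6; n=6 → 8; n=7 → 10; n=8 → 12; n=9 → 14; n=10 → 16.
Orbitals: 4 + 6 + 8 + 10 + 12 + 14 + 16 = 70. Including both spin states (ms = ±1/2) gives 2 × 70 = 140 states.

140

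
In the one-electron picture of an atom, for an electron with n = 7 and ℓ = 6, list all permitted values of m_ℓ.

-6, -5, -4, -3, -2, -1, 0, 1, 2, 3, 4, 5, 6

m_ℓ takes every integer from −ℓ to +ℓ. With ℓ = 6 that gives the 13 values -6, -5, -4, -3, -2, -1, 0, 1, 2, 3, 4, 5, 6.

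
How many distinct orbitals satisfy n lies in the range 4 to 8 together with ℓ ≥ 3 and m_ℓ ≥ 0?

Per-shell orbital counts meeting the constraint:
n=4 → 4; n=5 → 9; n=6 → 15; n=7 → 22; n=8 → 30.
Total orbitals: 4 + 9 + 15 + 22 + 30 = 80.

80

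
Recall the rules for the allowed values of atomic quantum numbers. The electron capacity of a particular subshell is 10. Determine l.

2(2l+1) = 10 ⇒ 2l+1 = 5 ⇒ l = 2.

l = 2 (d)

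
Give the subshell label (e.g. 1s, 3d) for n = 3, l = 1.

l = 1 corresponds to the letter 'p', so the subshell is 3p.

3p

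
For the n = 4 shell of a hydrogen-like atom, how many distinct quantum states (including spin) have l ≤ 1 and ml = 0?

The n = 4 shell has l = 0 through 3; check each.
The (l, ml) pairs meeting l ≤ 1 and ml = 0 give: l=0 → 1; l=1 → 1.
Orbitals: 1 + 1 = 2. Each orbital carries two spin states, so 2 × 2 = 4 states.

4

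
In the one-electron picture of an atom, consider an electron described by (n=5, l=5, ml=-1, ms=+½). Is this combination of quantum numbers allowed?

The orbital quantum number must satisfy 0 ≤ l ≤ n−1. With n = 5 the allowed l values are 0, 1, 2, 3, 4, so l = 5 is out of range.

Invalid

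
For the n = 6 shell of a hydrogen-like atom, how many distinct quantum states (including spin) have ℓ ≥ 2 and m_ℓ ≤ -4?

6

Per ℓ-value: ℓ=4 → 1; ℓ=5 → 2.
Orbitals: 1 + 2 = 3. Each orbital carries two spin states, so 3 × 2 = 6 states.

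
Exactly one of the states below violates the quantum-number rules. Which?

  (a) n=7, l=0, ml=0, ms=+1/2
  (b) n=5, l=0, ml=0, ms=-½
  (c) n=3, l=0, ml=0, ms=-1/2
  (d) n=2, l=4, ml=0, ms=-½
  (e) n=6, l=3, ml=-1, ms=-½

(d) has l = 4 ≥ n = 2, violating 0 ≤ l ≤ n−1.
The remaining sets (a), (b), (c), (e) satisfy all four rules.

(d)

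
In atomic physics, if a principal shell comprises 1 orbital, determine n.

n = 1

n² = 1 ⇒ n = 1.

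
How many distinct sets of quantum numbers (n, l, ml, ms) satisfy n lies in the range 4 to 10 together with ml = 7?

Count contributing orbitals for each principal shell:
n=8 → 1; n=9 → 2; n=10 → 3.
Orbitals: 1 + 2 + 3 = 6. Including both spin states (ms = ±1/2) gives 2 × 6 = 12 states.

12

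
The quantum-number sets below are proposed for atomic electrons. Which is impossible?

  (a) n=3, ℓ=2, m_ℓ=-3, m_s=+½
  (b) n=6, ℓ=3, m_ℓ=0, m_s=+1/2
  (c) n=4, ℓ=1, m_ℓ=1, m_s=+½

(a)

(a) has |m_ℓ| = 3 > ℓ = 2, violating −ℓ ≤ m_ℓ ≤ ℓ.
The remaining sets (b), (c) satisfy all four rules.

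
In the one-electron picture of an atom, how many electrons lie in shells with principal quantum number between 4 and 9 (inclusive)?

Shell n has n² orbitals: 4²=16 + 5²=25 + 6²=36 + 7²=49 + 8²=64 + 9²=81 = 271 orbitals.
Two spin states per orbital: 2 × 271 = 542 electrons.

542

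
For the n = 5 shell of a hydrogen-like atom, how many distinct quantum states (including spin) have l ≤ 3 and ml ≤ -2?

6

The n = 5 shell has l = 0 through 4; check each.
Orbitals with l ≤ 3 and ml ≤ -2, by l: l=2 → 1; l=3 → 2.
Orbitals: 1 + 2 = 3. Each orbital carries two spin states, so 3 × 2 = 6 states.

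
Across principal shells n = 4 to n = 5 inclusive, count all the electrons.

82

Shell n has n² orbitals: 4²=16 + 5²=25 = 41 orbitals.
Two spin states per orbital: 2 × 41 = 82 electrons.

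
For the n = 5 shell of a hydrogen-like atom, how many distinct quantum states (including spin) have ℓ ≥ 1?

Go through ℓ = 0, …, 4 (the values permitted for n = 5).
The (ℓ, m_ℓ) pairs meeting ℓ ≥ 1 give: ℓ=1 → 3; ℓ=2 → 5; ℓ=3 → 7; ℓ=4 → 9.
Orbitals: 3 + 5 + 7 + 9 = 24. Each orbital carries two spin states, so 24 × 2 = 48 states.

48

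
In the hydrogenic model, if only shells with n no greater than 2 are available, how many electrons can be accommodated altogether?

10

Total orbitals = 1² + 2² = 5. Doubling for spin gives 10 electrons.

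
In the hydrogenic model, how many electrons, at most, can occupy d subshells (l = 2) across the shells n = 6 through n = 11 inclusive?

60

A d subshell (l = 2) exists for every n ≥ 3, so shells n = 6, 7, 8, 9, 10, 11 each contribute one — 6 subshells.
Since each d subshell holds 2(2·2+1) = 10 electrons, the total is 6 × 10 = 60.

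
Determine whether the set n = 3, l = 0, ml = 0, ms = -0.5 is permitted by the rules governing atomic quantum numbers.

n = 3 is a positive integer. l = 0 satisfies 0 ≤ l ≤ n−1 = 2. ml = 0 lies in the range −l … +l (here 0). ms = -1/2 is one of ±1/2.
All four constraints are satisfied.

Yes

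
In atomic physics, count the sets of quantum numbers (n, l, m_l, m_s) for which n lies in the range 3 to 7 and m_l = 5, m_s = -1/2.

3

Go shell by shell, enumerating (l, m_l) with m_l = 5:
n=6 → 1; n=7 → 2.
Orbitals: 1 + 2 = 3. With m_s fixed to -1/2 there is one state per orbital, so 3 states.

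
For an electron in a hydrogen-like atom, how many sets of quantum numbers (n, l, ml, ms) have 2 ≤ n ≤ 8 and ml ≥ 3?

70

For each n in the range, tally the orbitals obeying ml ≥ 3:
n=4 → 1; n=5 → 3; n=6 → 6; n=7 → 10; n=8 → 15.
Orbitals: 1 + 3 + 6 + 10 + 15 = 35. Including both spin states (ms = ±1/2) gives 2 × 35 = 70 states.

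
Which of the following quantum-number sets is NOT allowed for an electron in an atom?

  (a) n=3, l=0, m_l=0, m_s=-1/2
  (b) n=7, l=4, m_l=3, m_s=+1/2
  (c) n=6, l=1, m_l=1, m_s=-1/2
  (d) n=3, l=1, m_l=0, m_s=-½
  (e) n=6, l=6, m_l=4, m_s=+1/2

(e)

(e) has l = 6 ≥ n = 6, violating 0 ≤ l ≤ n−1.
The remaining sets (a), (b), (c), (d) satisfy all four rules.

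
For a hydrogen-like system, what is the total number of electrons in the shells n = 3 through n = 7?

270

Shell n has n² orbitals: 3²=9 + 4²=16 + 5²=25 + 6²=36 + 7²=49 = 135 orbitals.
Two spin states per orbital: 2 × 135 = 270 electrons.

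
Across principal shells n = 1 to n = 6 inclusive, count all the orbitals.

Shell n has n² orbitals: 1²=1 + 2²=4 + 3²=9 + 4²=16 + 5²=25 + 6²=36 = 91 orbitals.

91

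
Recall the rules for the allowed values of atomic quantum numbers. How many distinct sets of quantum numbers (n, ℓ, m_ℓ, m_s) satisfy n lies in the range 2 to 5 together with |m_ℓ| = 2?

Work shell by shell — for each n, count the (ℓ, m_ℓ) pairs that satisfy |m_ℓ| = 2:
n=3 → 2; n=4 → 4; n=5 → 6.
Orbitals: 2 + 4 + 6 = 12. Including both spin states (m_s = ±1/2) gives 2 × 12 = 24 states.

24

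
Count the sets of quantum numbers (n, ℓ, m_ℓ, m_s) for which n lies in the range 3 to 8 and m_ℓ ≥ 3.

Treat each shell separately and count matching orbitals:
n=4 → 1; n=5 → 3; n=6 → 6; n=7 → 10; n=8 → 15.
Orbitals: 1 + 3 + 6 + 10 + 15 = 35. Including both spin states (m_s = ±1/2) gives 2 × 35 = 70 states.

70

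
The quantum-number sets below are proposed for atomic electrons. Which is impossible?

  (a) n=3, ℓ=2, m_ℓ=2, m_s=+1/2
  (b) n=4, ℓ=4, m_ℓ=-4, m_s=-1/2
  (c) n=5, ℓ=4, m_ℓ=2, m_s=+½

(b) has ℓ = 4 ≥ n = 4, violating 0 ≤ ℓ ≤ n−1.
The remaining sets (a), (c) satisfy all four rules.

(b)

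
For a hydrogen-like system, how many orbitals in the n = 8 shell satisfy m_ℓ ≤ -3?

15

For n = 8, ℓ ranges over 0 … 7.
The (ℓ, m_ℓ) pairs meeting m_ℓ ≤ -3 give: ℓ=3 → 1; ℓ=4 → 2; ℓ=5 → 3; ℓ=6 → 4; ℓ=7 → 5.
Total orbitals: 1 + 2 + 3 + 4 + 5 = 15.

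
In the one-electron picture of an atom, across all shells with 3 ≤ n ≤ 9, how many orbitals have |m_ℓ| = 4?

30

For each n in the range, tally the orbitals obeying |m_ℓ| = 4:
n=5 → 2; n=6 → 4; n=7 → 6; n=8 → 8; n=9 → 10.
Total orbitals: 2 + 4 + 6 + 8 + 10 = 30.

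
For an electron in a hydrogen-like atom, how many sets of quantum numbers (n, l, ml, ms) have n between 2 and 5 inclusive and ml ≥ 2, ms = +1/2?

Treat each shell separately and count matching orbitals:
n=3 → 1; n=4 → 3; n=5 → 6.
Orbitals: 1 + 3 + 6 = 10. With ms fixed to +1/2 there is one state per orbital, so 10 states.

10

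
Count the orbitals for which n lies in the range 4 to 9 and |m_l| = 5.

20

Per-shell orbital counts meeting the constraint:
n=6 → 2; n=7 → 4; n=8 → 6; n=9 → 8.
Total orbitals: 2 + 4 + 6 + 8 = 20.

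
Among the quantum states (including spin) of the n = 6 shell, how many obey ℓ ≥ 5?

22

Go through ℓ = 0, …, 5 (the values permitted for n = 6).
Per ℓ-value: ℓ=5 → 11.
Orbitals: 11. Each orbital carries two spin states, so 11 × 2 = 22 states.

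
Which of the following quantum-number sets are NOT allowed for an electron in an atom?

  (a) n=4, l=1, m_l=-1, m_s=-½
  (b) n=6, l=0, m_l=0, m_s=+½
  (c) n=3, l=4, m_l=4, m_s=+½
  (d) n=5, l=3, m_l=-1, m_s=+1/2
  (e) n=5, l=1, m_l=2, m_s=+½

(c) has l = 4 ≥ n = 3, violating 0 ≤ l ≤ n−1.
(e) has |m_l| = 2 > l = 1, violating −l ≤ m_l ≤ l.
The remaining sets (a), (b), (d) satisfy all four rules.

(c) and (e)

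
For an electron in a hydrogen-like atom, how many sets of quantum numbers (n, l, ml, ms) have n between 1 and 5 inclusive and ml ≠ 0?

Go shell by shell, enumerating (l, ml) with ml ≠ 0:
n=2 → 2; n=3 → 6; n=4 → 12; n=5 → 20.
Orbitals: 2 + 6 + 12 + 20 = 40. Including both spin states (ms = ±1/2) gives 2 × 40 = 80 states.

80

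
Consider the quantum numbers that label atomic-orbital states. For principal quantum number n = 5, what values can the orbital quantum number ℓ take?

ℓ is an integer with 0 ≤ ℓ ≤ n−1, so for n = 5: ℓ = 0, 1, 2, 3, 4.

0, 1, 2, 3, 4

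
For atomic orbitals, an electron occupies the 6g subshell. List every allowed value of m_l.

-4, -3, -2, -1, 0, 1, 2, 3, 4

The 6g subshell has l = 4, and m_l takes every integer from −l to +l. With l = 4 that gives the 9 values -4, -3, -2, -1, 0, 1, 2, 3, 4.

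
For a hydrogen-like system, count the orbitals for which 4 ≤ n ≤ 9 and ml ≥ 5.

For each n in the range, tally the orbitals obeying ml ≥ 5:
n=6 → 1; n=7 → 3; n=8 → 6; n=9 → 10.
Total orbitals: 1 + 3 + 6 + 10 = 20.

20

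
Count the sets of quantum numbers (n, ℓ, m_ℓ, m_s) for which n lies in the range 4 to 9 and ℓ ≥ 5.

260

For each n in the range, tally the orbitals obeying ℓ ≥ 5:
n=6 → 11; n=7 → 24; n=8 → 39; n=9 → 56.
Orbitals: 11 + 24 + 39 + 56 = 130. Including both spin states (m_s = ±1/2) gives 2 × 130 = 260 states.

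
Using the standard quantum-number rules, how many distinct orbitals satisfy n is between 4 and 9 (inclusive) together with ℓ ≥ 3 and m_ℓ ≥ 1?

98

Work shell by shell — for each n, count the (ℓ, m_ℓ) pairs that satisfy ℓ ≥ 3 and m_ℓ ≥ 1:
n=4 → 3; n=5 → 7; n=6 → 12; n=7 → 18; n=8 → 25; n=9 → 33.
Total orbitals: 3 + 7 + 12 + 18 + 25 + 33 = 98.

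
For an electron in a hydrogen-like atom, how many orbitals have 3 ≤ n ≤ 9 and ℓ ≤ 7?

263

Treat each shell separately and count matching orbitals:
n=3 → 9; n=4 → 16; n=5 → 25; n=6 → 36; n=7 → 49; n=8 → 64; n=9 → 64.
Total orbitals: 9 + 16 + 25 + 36 + 49 + 64 + 64 = 263.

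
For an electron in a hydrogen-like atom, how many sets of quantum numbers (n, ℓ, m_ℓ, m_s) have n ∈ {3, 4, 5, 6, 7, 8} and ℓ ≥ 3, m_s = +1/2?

145

Work shell by shell — for each n, count the (ℓ, m_ℓ) pairs that satisfy ℓ ≥ 3:
n=4 → 7; n=5 → 16; n=6 → 27; n=7 → 40; n=8 → 55.
Orbitals: 7 + 16 + 27 + 40 + 55 = 145. With m_s fixed to +1/2 there is one state per orbital, so 145 states.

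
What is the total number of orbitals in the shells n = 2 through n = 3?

13

Shell n has n² orbitals: 2²=4 + 3²=9 = 13 orbitals.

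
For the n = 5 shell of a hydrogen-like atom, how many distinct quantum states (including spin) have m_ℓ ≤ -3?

6

For n = 5, ℓ ranges over 0 … 4.
Per ℓ-value: ℓ=3 → 1; ℓ=4 → 2.
Orbitals: 1 + 2 = 3. Each orbital carries two spin states, so 3 × 2 = 6 states.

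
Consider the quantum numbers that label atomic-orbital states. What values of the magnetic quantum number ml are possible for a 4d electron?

The 4d subshell has l = 2, and ml takes every integer from −l to +l. With l = 2 that gives the 5 values -2, -1, 0, 1, 2.

-2, -1, 0, 1, 2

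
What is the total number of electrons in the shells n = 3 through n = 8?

Shell n has n² orbitals: 3²=9 + 4²=16 + 5²=25 + 6²=36 + 7²=49 + 8²=64 = 199 orbitals.
Two spin states per orbital: 2 × 199 = 398 electrons.

398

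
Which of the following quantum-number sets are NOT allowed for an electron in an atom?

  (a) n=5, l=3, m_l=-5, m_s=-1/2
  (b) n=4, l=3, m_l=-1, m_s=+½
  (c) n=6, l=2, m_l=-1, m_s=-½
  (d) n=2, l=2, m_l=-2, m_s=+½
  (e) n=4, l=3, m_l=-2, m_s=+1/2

(a) has |m_l| = 5 > l = 3, violating −l ≤ m_l ≤ l.
(d) has l = 2 ≥ n = 2, violating 0 ≤ l ≤ n−1.
The remaining sets (b), (c), (e) satisfy all four rules.

(a) and (d)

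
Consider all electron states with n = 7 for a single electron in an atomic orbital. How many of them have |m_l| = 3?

With n = 7 the allowed l are 0, 1, …, 6.
Contributions: l=3 → 2; l=4 → 2; l=5 → 2; l=6 → 2.
Orbitals: 2 + 2 + 2 + 2 = 8. Each orbital carries two spin states, so 8 × 2 = 16 states.

16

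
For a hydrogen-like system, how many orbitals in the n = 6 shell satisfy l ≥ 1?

With n = 6 the allowed l are 0, 1, …, 5.
Orbitals with l ≥ 1, by l: l=1 → 3; l=2 → 5; l=3 → 7; l=4 → 9; l=5 → 11.
Total orbitals: 3 + 5 + 7 + 9 + 11 = 35.

35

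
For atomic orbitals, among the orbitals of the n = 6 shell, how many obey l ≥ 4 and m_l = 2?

2

The n = 6 shell has l = 0 through 5; check each.
Contributions: l=4 → 1; l=5 → 1.
Total orbitals: 1 + 1 = 2.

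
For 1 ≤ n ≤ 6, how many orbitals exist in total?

Total orbitals = 1² + 2² + 3² + 4² + 5² + 6² = 91.

91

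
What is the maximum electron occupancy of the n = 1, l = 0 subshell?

2

A subshell with l = 0 has 2l+1 = 1 orbital, each holding 2 electrons (spin ±1/2), so 1 × 2 = 2.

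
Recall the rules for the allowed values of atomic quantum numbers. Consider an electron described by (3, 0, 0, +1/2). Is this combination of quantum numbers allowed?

Valid

n = 3 is a positive integer. l = 0 satisfies 0 ≤ l ≤ n−1 = 2. ml = 0 lies in the range −l … +l (here 0). ms = +1/2 is one of ±1/2.
All four constraints are satisfied.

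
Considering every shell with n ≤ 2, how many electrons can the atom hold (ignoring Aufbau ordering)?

10

Total orbitals = 1² + 2² = 5. Doubling for spin gives 10 electrons.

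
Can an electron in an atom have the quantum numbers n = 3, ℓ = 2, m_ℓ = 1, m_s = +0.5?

n = 3 is a positive integer. ℓ = 2 satisfies 0 ≤ ℓ ≤ n−1 = 2. m_ℓ = 1 lies in the range −ℓ … +ℓ (here −2 … 2). m_s = +1/2 is one of ±1/2.
All four constraints are satisfied.

Valid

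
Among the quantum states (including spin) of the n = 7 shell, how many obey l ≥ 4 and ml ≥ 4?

12

Go through l = 0, …, 6 (the values permitted for n = 7).
Per l-value: l=4 → 1; l=5 → 2; l=6 → 3.
Orbitals: 1 + 2 + 3 = 6. Each orbital carries two spin states, so 6 × 2 = 12 states.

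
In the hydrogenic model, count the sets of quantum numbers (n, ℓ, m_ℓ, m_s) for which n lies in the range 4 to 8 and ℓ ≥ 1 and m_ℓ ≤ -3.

Treat each shell separately and count matching orbitals:
n=4 → 1; n=5 → 3; n=6 → 6; n=7 → 10; n=8 → 15.
Orbitals: 1 + 3 + 6 + 10 + 15 = 35. Including both spin states (m_s = ±1/2) gives 2 × 35 = 70 states.

70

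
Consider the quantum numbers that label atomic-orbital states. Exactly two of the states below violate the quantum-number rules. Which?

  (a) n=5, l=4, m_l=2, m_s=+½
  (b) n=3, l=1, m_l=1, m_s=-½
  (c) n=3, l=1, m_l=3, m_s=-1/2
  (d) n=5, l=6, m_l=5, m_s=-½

(c) has |m_l| = 3 > l = 1, violating −l ≤ m_l ≤ l.
(d) has l = 6 ≥ n = 5, violating 0 ≤ l ≤ n−1.
The remaining sets (a), (b) satisfy all four rules.

(c) and (d)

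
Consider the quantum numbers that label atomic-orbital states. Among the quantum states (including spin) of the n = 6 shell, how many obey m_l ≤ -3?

12

For n = 6, l ranges over 0 … 5.
Contributions: l=3 → 1; l=4 → 2; l=5 → 3.
Orbitals: 1 + 2 + 3 = 6. Each orbital carries two spin states, so 6 × 2 = 12 states.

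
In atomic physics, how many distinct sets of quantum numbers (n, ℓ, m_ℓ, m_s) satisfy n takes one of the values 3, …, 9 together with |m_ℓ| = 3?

For each n in the range, tally the orbitals obeying |m_ℓ| = 3:
n=4 → 2; n=5 → 4; n=6 → 6; n=7 → 8; n=8 → 10; n=9 → 12.
Orbitals: 2 + 4 + 6 + 8 + 10 + 12 = 42. Including both spin states (m_s = ±1/2) gives 2 × 42 = 84 states.

84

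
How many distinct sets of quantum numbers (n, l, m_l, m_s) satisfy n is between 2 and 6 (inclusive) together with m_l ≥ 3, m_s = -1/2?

10

Go shell by shell, enumerating (l, m_l) with m_l ≥ 3:
n=4 → 1; n=5 → 3; n=6 → 6.
Orbitals: 1 + 3 + 6 = 10. With m_s fixed to -1/2 there is one state per orbital, so 10 states.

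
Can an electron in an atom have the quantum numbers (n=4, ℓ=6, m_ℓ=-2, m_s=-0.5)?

The orbital quantum number must satisfy 0 ≤ ℓ ≤ n−1. With n = 4 the allowed ℓ values are 0, 1, 2, 3, so ℓ = 6 is out of range.

Not allowed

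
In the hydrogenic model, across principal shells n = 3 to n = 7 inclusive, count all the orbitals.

Shell n has n² orbitals: 3²=9 + 4²=16 + 5²=25 + 6²=36 + 7²=49 = 135 orbitals.

135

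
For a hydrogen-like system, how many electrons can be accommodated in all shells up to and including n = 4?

60

Total orbitals = 1² + 2² + 3² + 4² = 30. Doubling for spin gives 60 electrons.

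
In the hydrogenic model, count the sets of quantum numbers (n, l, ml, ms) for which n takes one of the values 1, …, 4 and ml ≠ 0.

Per-shell orbital counts meeting the constraint:
n=2 → 2; n=3 → 6; n=4 → 12.
Orbitals: 2 + 6 + 12 = 20. Including both spin states (ms = ±1/2) gives 2 × 20 = 40 states.

40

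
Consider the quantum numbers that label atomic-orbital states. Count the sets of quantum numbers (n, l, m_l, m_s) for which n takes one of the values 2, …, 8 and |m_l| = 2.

84

Go shell by shell, enumerating (l, m_l) with |m_l| = 2:
n=3 → 2; n=4 → 4; n=5 → 6; n=6 → 8; n=7 → 10; n=8 → 12.
Orbitals: 2 + 4 + 6 + 8 + 10 + 12 = 42. Including both spin states (m_s = ±1/2) gives 2 × 42 = 84 states.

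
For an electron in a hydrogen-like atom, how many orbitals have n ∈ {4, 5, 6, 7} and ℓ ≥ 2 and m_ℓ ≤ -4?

Count contributing orbitals for each principal shell:
n=5 → 1; n=6 → 3; n=7 → 6.
Total orbitals: 1 + 3 + 6 = 10.

10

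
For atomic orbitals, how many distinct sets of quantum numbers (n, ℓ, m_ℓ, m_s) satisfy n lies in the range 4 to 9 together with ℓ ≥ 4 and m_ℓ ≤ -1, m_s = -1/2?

Work shell by shell — for each n, count the (ℓ, m_ℓ) pairs that satisfy ℓ ≥ 4 and m_ℓ ≤ -1:
n=5 → 4; n=6 → 9; n=7 → 15; n=8 → 22; n=9 → 30.
Orbitals: 4 + 9 + 15 + 22 + 30 = 80. With m_s fixed to -1/2 there is one state per orbital, so 80 states.

80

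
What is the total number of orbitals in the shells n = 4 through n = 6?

Shell n has n² orbitals: 4²=16 + 5²=25 + 6²=36 = 77 orbitals.

77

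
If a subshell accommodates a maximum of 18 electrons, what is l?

l = 4

2(2l+1) = 18 ⇒ 2l+1 = 9 ⇒ l = 4.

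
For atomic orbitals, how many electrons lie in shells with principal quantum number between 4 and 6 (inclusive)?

Shell n has n² orbitals: 4²=16 + 5²=25 + 6²=36 = 77 orbitals.
Two spin states per orbital: 2 × 77 = 154 electrons.

154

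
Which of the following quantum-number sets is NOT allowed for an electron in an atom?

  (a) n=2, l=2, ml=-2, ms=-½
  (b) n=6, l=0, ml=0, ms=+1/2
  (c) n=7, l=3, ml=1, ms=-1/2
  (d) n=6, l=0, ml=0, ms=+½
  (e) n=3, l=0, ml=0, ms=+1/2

(a)

(a) has l = 2 ≥ n = 2, violating 0 ≤ l ≤ n−1.
The remaining sets (b), (c), (d), (e) satisfy all four rules.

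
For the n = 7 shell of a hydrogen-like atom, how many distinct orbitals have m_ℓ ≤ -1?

21

With n = 7 the allowed ℓ are 0, 1, …, 6.
Contributions: ℓ=1 → 1; ℓ=2 → 2; ℓ=3 → 3; ℓ=4 → 4; ℓ=5 → 5; ℓ=6 → 6.
Total orbitals: 1 + 2 + 3 + 4 + 5 + 6 = 21.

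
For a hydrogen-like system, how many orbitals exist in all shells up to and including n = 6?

Total orbitals = 1² + 2² + 3² + 4² + 5² + 6² = 91.

91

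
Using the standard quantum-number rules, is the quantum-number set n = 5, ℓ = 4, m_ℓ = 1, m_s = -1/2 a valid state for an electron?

n = 5 is a positive integer. ℓ = 4 satisfies 0 ≤ ℓ ≤ n−1 = 4. m_ℓ = 1 lies in the range −ℓ … +ℓ (here −4 … 4). m_s = -1/2 is one of ±1/2.
All four constraints are satisfied.

Valid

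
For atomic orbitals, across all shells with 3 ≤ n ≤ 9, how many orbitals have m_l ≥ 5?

20

Go shell by shell, enumerating (l, m_l) with m_l ≥ 5:
n=6 → 1; n=7 → 3; n=8 → 6; n=9 → 10.
Total orbitals: 1 + 3 + 6 + 10 = 20.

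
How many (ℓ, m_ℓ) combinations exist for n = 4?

The n = 4 shell contains n² = 4² = 16 orbitals.

16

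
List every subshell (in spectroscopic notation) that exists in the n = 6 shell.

For n = 6, ℓ runs from 0 to 5. In spectroscopic notation ℓ = 0,1,2,… ↔ s,p,d,f,g,h,i, so the subshells are 6s, 6p, 6d, 6f, 6g, 6h.

6s, 6p, 6d, 6f, 6g, 6h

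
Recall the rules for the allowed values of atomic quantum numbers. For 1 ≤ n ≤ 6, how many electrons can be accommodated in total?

182

Total orbitals = 1² + 2² + 3² + 4² + 5² + 6² = 91. Doubling for spin gives 182 electrons.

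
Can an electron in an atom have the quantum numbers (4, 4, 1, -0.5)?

The orbital quantum number must satisfy 0 ≤ ℓ ≤ n−1. With n = 4 the allowed ℓ values are 0, 1, 2, 3, so ℓ = 4 is out of range.

No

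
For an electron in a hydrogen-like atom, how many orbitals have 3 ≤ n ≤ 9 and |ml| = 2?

56

Per-shell orbital counts meeting the constraint:
n=3 → 2; n=4 → 4; n=5 → 6; n=6 → 8; n=7 → 10; n=8 → 12; n=9 → 14.
Total orbitals: 2 + 4 + 6 + 8 + 10 + 12 + 14 = 56.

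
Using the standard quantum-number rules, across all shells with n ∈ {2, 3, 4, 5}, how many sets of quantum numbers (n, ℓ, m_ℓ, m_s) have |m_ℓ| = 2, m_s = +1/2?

12

Count contributing orbitals for each principal shell:
n=3 → 2; n=4 → 4; n=5 → 6.
Orbitals: 2 + 4 + 6 = 12. With m_s fixed to +1/2 there is one state per orbital, so 12 states.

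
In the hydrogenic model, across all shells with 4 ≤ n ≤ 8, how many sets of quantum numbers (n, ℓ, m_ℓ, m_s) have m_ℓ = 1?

50

Go shell by shell, enumerating (ℓ, m_ℓ) with m_ℓ = 1:
n=4 → 3; n=5 → 4; n=6 → 5; n=7 → 6; n=8 → 7.
Orbitals: 3 + 4 + 5 + 6 + 7 = 25. Including both spin states (m_s = ±1/2) gives 2 × 25 = 50 states.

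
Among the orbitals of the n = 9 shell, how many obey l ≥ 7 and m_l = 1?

2

With n = 9 the allowed l are 0, 1, …, 8.
Per l-value: l=7 → 1; l=8 → 1.
Total orbitals: 1 + 1 = 2.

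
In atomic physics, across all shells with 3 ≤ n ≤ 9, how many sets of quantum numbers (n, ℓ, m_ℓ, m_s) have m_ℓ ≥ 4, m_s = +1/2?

For each n in the range, tally the orbitals obeying m_ℓ ≥ 4:
n=5 → 1; n=6 → 3; n=7 → 6; n=8 → 10; n=9 → 15.
Orbitals: 1 + 3 + 6 + 10 + 15 = 35. With m_s fixed to +1/2 there is one state per orbital, so 35 states.

35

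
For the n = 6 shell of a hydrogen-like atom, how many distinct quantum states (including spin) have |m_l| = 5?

4

Go through l = 0, …, 5 (the values permitted for n = 6).
The (l, m_l) pairs meeting |m_l| = 5 give: l=5 → 2.
Orbitals: 2. Each orbital carries two spin states, so 2 × 2 = 4 states.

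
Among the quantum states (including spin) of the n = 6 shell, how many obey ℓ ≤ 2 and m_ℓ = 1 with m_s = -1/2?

Go through ℓ = 0, …, 5 (the values permitted for n = 6).
The (ℓ, m_ℓ) pairs meeting ℓ ≤ 2 and m_ℓ = 1 give: ℓ=1 → 1; ℓ=2 → 1.
Orbitals: 1 + 1 = 2. With m_s fixed to a single value there is one state per orbital, giving 2 states.

2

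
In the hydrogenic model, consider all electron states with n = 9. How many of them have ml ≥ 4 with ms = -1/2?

15

The n = 9 shell has l = 0 through 8; check each.
Per l-value: l=4 → 1; l=5 → 2; l=6 → 3; l=7 → 4; l=8 → 5.
Orbitals: 1 + 2 + 3 + 4 + 5 = 15. With ms fixed to a single value there is one state per orbital, giving 15 states.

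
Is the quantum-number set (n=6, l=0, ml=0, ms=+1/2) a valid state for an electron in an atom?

n = 6 is a positive integer. l = 0 satisfies 0 ≤ l ≤ n−1 = 5. ml = 0 lies in the range −l … +l (here 0). ms = +1/2 is one of ±1/2.
All four constraints are satisfied.

Allowed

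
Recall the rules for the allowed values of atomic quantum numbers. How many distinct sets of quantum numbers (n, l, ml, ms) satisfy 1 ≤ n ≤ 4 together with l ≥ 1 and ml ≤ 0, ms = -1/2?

16

For each n in the range, tally the orbitals obeying l ≥ 1 and ml ≤ 0:
n=2 → 2; n=3 → 5; n=4 → 9.
Orbitals: 2 + 5 + 9 = 16. With ms fixed to -1/2 there is one state per orbital, so 16 states.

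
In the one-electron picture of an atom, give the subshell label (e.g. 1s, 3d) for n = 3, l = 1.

l = 1 corresponds to the letter 'p', so the subshell is 3p.

3p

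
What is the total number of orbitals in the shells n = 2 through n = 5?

54

Shell n has n² orbitals: 2²=4 + 3²=9 + 4²=16 + 5²=25 = 54 orbitals.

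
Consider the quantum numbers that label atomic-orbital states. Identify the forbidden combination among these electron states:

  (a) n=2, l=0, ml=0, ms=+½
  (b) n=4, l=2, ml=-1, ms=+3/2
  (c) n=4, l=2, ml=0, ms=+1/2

(b)

(b) has ms = +3/2, but an electron's spin must be ±1/2.
The remaining sets (a), (c) satisfy all four rules.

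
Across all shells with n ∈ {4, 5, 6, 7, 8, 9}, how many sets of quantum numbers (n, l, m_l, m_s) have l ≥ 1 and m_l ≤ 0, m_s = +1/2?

Go shell by shell, enumerating (l, m_l) with l ≥ 1 and m_l ≤ 0:
n=4 → 9; n=5 → 14; n=6 → 20; n=7 → 27; n=8 → 35; n=9 → 44.
Orbitals: 9 + 14 + 20 + 27 + 35 + 44 = 149. With m_s fixed to +1/2 there is one state per orbital, so 149 states.

149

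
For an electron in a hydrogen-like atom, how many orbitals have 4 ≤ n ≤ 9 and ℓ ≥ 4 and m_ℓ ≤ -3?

50

For each n in the range, tally the orbitals obeying ℓ ≥ 4 and m_ℓ ≤ -3:
n=5 → 2; n=6 → 5; n=7 → 9; n=8 → 14; n=9 → 20.
Total orbitals: 2 + 5 + 9 + 14 + 20 = 50.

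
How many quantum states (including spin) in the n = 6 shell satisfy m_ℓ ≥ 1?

The n = 6 shell has ℓ = 0 through 5; check each.
Per ℓ-value: ℓ=1 → 1; ℓ=2 → 2; ℓ=3 → 3; ℓ=4 → 4; ℓ=5 → 5.
Orbitals: 1 + 2 + 3 + 4 + 5 = 15. Each orbital carries two spin states, so 15 × 2 = 30 states.

30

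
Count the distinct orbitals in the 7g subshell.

9

A subshell has 2ℓ+1 orbitals; with ℓ = 4, that's 9.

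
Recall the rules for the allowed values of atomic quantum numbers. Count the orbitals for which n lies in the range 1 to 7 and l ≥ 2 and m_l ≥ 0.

65

Per-shell orbital counts meeting the constraint:
n=3 → 3; n=4 → 7; n=5 → 12; n=6 → 18; n=7 → 25.
Total orbitals: 3 + 7 + 12 + 18 + 25 = 65.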